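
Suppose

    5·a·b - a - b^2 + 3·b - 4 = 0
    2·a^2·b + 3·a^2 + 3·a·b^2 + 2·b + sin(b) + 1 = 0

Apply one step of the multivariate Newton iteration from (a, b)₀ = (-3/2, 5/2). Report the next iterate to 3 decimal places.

(-0.256, 1.901)

At (-3/2, 5/2): F = (-20.000, -3.52653).
Jacobian J = [[5·b - 1, 5·a - 2·b + 3], [4·a·b + 6·a + 3·b^2, 2·a^2 + 6·a·b + cos(b) + 2]].
At the point, J = [[11.500, -9.500], [-5.250, -16.80114]] (det J = -243.08815).
Solving J·Δ = −F gives Δ = (1.244, -0.599).
Then the next iterate is (a, b)₁ = (-0.256, 1.901).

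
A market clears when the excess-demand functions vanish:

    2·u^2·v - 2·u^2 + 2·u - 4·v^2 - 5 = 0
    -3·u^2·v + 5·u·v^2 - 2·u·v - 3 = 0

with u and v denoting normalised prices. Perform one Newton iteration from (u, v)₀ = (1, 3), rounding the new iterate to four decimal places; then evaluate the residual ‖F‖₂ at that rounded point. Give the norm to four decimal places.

10.0544

At (1, 3): F = (-35.0000, 27.0000).
Jacobian J = [[4·u·v - 4·u + 2, 2·u^2 - 8·v], [-6·u·v + 5·v^2 - 2·v, -3·u^2 + 10·u·v - 2·u]].
At the point, J = [[10.0000, -22.0000], [21.0000, 25.0000]] (det J = 712.0000).
Solving J·Δ = −F gives Δ = (0.3947, -1.4115).
Then the next iterate is (u, v)₁ = (1.3947, 1.5885).
Re-evaluating at (1.3947, 1.5885): F = (-10.014443, 0.895702), so ‖F‖₂ = 10.0544.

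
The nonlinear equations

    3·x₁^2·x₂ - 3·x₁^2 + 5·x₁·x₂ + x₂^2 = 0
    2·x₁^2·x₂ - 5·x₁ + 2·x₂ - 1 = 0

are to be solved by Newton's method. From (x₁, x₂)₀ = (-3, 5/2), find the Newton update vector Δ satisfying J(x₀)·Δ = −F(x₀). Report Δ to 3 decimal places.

At (-3, 5/2): F = (9.250, 64.000).
Jacobian J = [[6·x₁·x₂ - 6·x₁ + 5·x₂, 3·x₁^2 + 5·x₁ + 2·x₂], [4·x₁·x₂ - 5, 2·x₁^2 + 2]].
At the point, J = [[-14.500, 17.000], [-35.000, 20.000]] (det J = 305.000).
Solving J·Δ = −F gives Δ = (2.961, 1.981).

(2.961, 1.981)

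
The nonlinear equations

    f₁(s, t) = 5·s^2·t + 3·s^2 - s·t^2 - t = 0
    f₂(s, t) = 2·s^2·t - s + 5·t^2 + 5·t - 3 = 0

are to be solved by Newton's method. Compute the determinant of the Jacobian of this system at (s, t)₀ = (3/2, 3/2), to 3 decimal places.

J = [[10·s·t + 6·s - t^2, 5·s^2 - 2·s·t - 1], [4·s·t - 1, 2·s^2 + 10·t + 5]].
At the point, J = [[29.250, 5.750], [8.000, 24.500]].
det J = 670.625.

670.625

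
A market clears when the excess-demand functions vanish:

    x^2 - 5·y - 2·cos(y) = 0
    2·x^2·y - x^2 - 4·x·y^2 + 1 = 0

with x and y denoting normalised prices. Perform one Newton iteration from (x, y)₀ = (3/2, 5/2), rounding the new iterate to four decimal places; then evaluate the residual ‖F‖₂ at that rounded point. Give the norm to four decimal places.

2.4813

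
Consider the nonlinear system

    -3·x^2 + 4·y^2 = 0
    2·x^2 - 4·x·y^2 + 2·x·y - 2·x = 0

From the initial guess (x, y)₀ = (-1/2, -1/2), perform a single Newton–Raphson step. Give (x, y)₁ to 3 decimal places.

(-0.220, -0.227)

At (-1/2, -1/2): F = (0.250, 2.500).
Jacobian J = [[-6·x, 8·y], [4·x - 4·y^2 + 2·y - 2, -8·x·y + 2·x]].
At the point, J = [[3.000, -4.000], [-6.000, -3.000]] (det J = -33.000).
Solving J·Δ = −F gives Δ = (0.280, 0.273).
Then the next iterate is (x, y)₁ = (-0.220, -0.227).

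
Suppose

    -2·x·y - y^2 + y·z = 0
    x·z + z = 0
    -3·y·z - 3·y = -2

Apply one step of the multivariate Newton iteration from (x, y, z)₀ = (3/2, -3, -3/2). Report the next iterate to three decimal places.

(-7.667, 22.667, -5.500)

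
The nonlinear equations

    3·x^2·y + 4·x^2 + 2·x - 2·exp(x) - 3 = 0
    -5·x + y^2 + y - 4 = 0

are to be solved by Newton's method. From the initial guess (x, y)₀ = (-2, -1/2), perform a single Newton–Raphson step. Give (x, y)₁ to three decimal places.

(-0.850, 0.065)

At (-2, -1/2): F = (2.72933, 5.750).
Jacobian J = [[6·x·y + 8·x - 2·exp(x) + 2, 3·x^2], [-5, 2·y + 1]].
At the point, J = [[-8.27067, 12.000], [-5.000, 0.000]] (det J = 60.000).
Solving J·Δ = −F gives Δ = (1.150, 0.565).
Then the next iterate is (x, y)₁ = (-0.850, 0.065).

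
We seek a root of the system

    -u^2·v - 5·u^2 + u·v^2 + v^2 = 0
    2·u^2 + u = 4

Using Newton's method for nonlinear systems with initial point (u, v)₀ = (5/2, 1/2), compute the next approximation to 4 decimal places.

(1.5000, -1.7727)

At (5/2, 1/2): F = (-33.5000, 11.0000).
Jacobian J = [[-2·u·v - 10·u + v^2, -u^2 + 2·u·v + 2·v], [4·u + 1, 0]].
At the point, J = [[-27.2500, -2.7500], [11.0000, 0.0000]] (det J = 30.2500).
Solving J·Δ = −F gives Δ = (-1.0000, -2.2727).
Then the next iterate is (u, v)₁ = (1.5000, -1.7727).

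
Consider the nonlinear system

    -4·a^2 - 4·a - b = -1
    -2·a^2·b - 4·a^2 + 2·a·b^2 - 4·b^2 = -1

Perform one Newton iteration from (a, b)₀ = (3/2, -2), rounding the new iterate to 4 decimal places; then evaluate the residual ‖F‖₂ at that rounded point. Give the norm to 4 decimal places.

134.3673

At (3/2, -2): F = (-12.0000, -3.0000).
Jacobian J = [[-8·a - 4, -1], [-4·a·b - 8·a + 2·b^2, -2·a^2 + 4·a·b - 8·b]].
At the point, J = [[-16.0000, -1.0000], [8.0000, -0.5000]] (det J = 16.0000).
Solving J·Δ = −F gives Δ = (-0.1875, -9.0000).
Then the next iterate is (a, b)₁ = (1.3125, -11.0000).
Re-evaluating at (1.3125, -11.0000): F = (-0.140625, -134.367188), so ‖F‖₂ = 134.3673.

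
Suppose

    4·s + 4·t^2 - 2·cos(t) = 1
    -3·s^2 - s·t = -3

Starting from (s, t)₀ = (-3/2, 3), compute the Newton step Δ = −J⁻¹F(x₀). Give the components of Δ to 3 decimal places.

(0.202, -1.309)

At (-3/2, 3): F = (30.97998, 0.750).
Jacobian J = [[4, 8·t + 2·sin(t)], [-6·s - t, -s]].
At the point, J = [[4.000, 24.28224], [6.000, 1.500]] (det J = -139.69344).
Solving J·Δ = −F gives Δ = (0.202, -1.309).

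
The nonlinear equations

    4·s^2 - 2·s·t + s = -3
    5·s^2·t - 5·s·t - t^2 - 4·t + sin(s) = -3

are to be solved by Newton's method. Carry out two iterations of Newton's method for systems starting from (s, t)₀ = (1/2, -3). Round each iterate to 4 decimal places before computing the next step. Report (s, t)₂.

(0.1281, -14.3978)

At (1/2, -3): F = (7.5000, 10.229426).
Jacobian J = [[8·s - 2·t + 1, -2·s], [10·s·t - 5·t + cos(s), 5·s^2 - 5·s - 2·t - 4]].
At the point, J = [[11.0000, -1.0000], [0.877583, 0.7500]] (det J = 9.127583).
Solving J·Δ = −F gives Δ = (-1.7370, -11.6068).
Then the next iterate is (s, t)₁ = (-1.2370, -14.6068).
Round to (-1.2370, -14.6068) and repeat: F = (-28.253547, -354.973632), J = [[20.3176, 2.4740], [254.047748, 39.049445]].
Δ = (1.3651, 0.2090), so (s, t)₂ = (0.1281, -14.3978).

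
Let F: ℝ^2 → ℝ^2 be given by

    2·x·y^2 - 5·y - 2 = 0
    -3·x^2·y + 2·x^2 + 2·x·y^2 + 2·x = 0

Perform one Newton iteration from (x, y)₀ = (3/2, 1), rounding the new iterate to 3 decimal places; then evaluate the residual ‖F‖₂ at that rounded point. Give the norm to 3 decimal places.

72.280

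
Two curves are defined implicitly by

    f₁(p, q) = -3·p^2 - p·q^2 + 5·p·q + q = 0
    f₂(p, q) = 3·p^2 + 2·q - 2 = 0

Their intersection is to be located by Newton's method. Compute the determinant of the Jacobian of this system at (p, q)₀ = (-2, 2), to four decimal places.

24.0000

J = [[-6·p - q^2 + 5·q, -2·p·q + 5·p + 1], [6·p, 2]].
At the point, J = [[18.0000, -1.0000], [-12.0000, 2.0000]].
det J = 24.0000.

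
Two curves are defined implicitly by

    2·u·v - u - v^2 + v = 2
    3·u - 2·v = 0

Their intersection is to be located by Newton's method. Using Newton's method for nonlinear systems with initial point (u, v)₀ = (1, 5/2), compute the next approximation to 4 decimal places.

(0.7500, 1.1250)

At (1, 5/2): F = (-1.7500, -2.0000).
Jacobian J = [[2·v - 1, 2·u - 2·v + 1], [3, -2]].
At the point, J = [[4.0000, -2.0000], [3.0000, -2.0000]] (det J = -2.0000).
Solving J·Δ = −F gives Δ = (-0.2500, -1.3750).
Then the next iterate is (u, v)₁ = (0.7500, 1.1250).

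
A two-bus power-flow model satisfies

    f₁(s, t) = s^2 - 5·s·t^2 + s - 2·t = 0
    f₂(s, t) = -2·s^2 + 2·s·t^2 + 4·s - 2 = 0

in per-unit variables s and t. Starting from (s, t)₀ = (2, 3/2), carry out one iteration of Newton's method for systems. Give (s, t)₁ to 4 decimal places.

At (2, 3/2): F = (-19.5000, 7.0000).
Jacobian J = [[2·s - 5·t^2 + 1, -10·s·t - 2], [-4·s + 2·t^2 + 4, 4·s·t]].
At the point, J = [[-6.2500, -32.0000], [0.5000, 12.0000]] (det J = -59.0000).
Solving J·Δ = −F gives Δ = (-0.1695, -0.5763).
Then the next iterate is (s, t)₁ = (1.8305, 0.9237).

(1.8305, 0.9237)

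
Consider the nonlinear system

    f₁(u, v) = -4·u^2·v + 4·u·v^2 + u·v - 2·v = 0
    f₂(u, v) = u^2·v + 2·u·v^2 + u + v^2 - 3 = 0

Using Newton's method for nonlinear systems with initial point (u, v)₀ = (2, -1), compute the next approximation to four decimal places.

At (2, -1): F = (24.0000, 0.0000).
Jacobian J = [[-8·u·v + 4·v^2 + v, -4·u^2 + 8·u·v + u - 2], [2·u·v + 2·v^2 + 1, u^2 + 4·u·v + 2·v]].
At the point, J = [[19.0000, -32.0000], [-1.0000, -6.0000]] (det J = -146.0000).
Solving J·Δ = −F gives Δ = (-0.9863, 0.1644).
Then the next iterate is (u, v)₁ = (1.0137, -0.8356).

(1.0137, -0.8356)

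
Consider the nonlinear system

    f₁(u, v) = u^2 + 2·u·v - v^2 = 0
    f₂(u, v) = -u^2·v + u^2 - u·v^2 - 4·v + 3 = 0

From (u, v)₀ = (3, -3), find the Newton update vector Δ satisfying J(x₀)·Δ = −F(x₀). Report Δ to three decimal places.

(-2.100, 1.500)

At (3, -3): F = (-18.000, 24.000).
Jacobian J = [[2·u + 2·v, 2·u - 2·v], [-2·u·v + 2·u - v^2, -u^2 - 2·u·v - 4]].
At the point, J = [[0.000, 12.000], [15.000, 5.000]] (det J = -180.000).
Solving J·Δ = −F gives Δ = (-2.100, 1.500).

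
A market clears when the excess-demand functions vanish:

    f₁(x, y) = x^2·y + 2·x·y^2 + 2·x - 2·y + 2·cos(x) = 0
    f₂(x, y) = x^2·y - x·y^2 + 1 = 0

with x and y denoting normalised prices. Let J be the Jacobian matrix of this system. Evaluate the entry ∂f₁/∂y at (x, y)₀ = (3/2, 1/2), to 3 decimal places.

3.250

∂f₁/∂y = x^2 + 4·x·y - 2.
At (3/2, 1/2) this is 3.250.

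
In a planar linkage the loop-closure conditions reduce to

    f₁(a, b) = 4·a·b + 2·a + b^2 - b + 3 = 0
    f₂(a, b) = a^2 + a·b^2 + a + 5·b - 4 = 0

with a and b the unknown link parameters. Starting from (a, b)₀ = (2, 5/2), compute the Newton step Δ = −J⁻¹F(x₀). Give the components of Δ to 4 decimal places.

At (2, 5/2): F = (30.7500, 27.0000).
Jacobian J = [[4·b + 2, 4·a + 2·b - 1], [2·a + b^2 + 1, 2·a·b + 5]].
At the point, J = [[12.0000, 12.0000], [11.2500, 15.0000]] (det J = 45.0000).
Solving J·Δ = −F gives Δ = (-3.0500, 0.4875).

(-3.0500, 0.4875)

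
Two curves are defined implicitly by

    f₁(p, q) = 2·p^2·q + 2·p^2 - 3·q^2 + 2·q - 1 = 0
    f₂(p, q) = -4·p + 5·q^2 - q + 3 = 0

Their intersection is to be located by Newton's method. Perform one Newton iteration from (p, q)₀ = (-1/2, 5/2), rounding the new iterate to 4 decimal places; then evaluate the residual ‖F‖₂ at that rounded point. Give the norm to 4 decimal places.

9.1815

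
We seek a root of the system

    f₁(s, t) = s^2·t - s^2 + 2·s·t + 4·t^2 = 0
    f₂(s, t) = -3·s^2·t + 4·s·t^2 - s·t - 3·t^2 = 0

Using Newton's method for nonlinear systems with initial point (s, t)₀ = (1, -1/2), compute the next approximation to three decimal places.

(0.602, -0.408)

At (1, -1/2): F = (-1.500, 2.250).
Jacobian J = [[2·s·t - 2·s + 2·t, s^2 + 2·s + 8·t], [-6·s·t + 4·t^2 - t, -3·s^2 + 8·s·t - s - 6·t]].
At the point, J = [[-4.000, -1.000], [4.500, -5.000]] (det J = 24.500).
Solving J·Δ = −F gives Δ = (-0.398, 0.092).
Then the next iterate is (s, t)₁ = (0.602, -0.408).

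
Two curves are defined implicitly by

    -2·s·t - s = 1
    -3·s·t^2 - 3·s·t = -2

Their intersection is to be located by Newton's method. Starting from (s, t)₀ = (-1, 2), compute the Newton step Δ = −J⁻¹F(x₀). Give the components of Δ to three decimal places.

(0.513, -0.718)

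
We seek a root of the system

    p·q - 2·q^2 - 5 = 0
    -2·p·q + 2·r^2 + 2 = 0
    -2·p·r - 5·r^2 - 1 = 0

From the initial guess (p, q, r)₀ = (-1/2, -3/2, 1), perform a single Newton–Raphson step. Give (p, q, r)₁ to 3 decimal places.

At (-1/2, -3/2, 1): F = (-8.750, 2.500, -5.000).
Jacobian J = [[q, p - 4·q, 0], [-2·q, -2·p, 4·r], [-2·r, 0, -2·p - 10·r]].
At the point, J = [[-1.500, 5.500, 0.000], [3.000, 1.000, 4.000], [-2.000, 0.000, -9.000]] (det J = 118.000).
Solving J·Δ = −F gives Δ = (-0.784, 1.377, -0.381).
Then the next iterate is (p, q, r)₁ = (-1.284, -0.123, 0.619).

(-1.284, -0.123, 0.619)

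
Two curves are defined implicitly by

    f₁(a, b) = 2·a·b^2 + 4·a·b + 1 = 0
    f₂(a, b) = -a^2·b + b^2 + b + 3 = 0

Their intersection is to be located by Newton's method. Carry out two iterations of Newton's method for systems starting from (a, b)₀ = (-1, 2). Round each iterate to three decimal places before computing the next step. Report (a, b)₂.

(-3.479, -0.514)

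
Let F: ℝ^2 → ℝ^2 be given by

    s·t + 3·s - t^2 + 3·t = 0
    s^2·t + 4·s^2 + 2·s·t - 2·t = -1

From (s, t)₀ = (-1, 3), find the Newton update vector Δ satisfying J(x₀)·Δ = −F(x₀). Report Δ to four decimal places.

(0.0400, -1.4400)

At (-1, 3): F = (-6.0000, -4.0000).
Jacobian J = [[t + 3, s - 2·t + 3], [2·s·t + 8·s + 2·t, s^2 + 2·s - 2]].
At the point, J = [[6.0000, -4.0000], [-8.0000, -3.0000]] (det J = -50.0000).
Solving J·Δ = −F gives Δ = (0.0400, -1.4400).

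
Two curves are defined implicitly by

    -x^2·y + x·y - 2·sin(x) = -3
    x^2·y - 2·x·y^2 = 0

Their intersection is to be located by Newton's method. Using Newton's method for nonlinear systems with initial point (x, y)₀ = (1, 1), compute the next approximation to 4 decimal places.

At (1, 1): F = (1.317058, -1.0000).
Jacobian J = [[-2·x·y + y - 2·cos(x), -x^2 + x], [2·x·y - 2·y^2, x^2 - 4·x·y]].
At the point, J = [[-2.080605, 0.0000], [0.0000, -3.0000]] (det J = 6.241814).
Solving J·Δ = −F gives Δ = (0.6330, -0.3333).
Then the next iterate is (x, y)₁ = (1.6330, 0.6667).

(1.6330, 0.6667)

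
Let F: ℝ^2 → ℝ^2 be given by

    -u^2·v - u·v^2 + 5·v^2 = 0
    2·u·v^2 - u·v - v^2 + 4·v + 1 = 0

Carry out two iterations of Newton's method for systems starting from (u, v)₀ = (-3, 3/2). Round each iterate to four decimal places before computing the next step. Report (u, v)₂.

(-3.0013, 1.1300)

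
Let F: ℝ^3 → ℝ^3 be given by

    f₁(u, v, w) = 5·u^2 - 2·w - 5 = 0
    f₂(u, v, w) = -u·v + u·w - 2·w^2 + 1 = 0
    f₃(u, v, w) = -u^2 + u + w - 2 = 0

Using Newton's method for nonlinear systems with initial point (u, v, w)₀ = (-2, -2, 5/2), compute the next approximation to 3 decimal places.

(-2.100, 44.475, 8.500)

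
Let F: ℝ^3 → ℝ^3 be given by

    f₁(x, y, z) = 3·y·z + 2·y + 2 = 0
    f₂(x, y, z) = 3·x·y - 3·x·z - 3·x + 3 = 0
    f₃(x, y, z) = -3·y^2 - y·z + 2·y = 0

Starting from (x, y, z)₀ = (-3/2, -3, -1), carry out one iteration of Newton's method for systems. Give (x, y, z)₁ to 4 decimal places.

At (-3/2, -3, -1): F = (5.0000, 16.5000, -36.0000).
Jacobian J = [[0, 3·z + 2, 3·y], [3·y - 3·z - 3, 3·x, -3·x], [0, -6·y - z + 2, -y]].
At the point, J = [[0.0000, -1.0000, -9.0000], [-9.0000, -4.5000, 4.5000], [0.0000, 21.0000, 3.0000]] (det J = 1674.0000).
Solving J·Δ = −F gives Δ = (1.1882, 1.6613, 0.3710).
Then the next iterate is (x, y, z)₁ = (-0.3118, -1.3387, -0.6290).

(-0.3118, -1.3387, -0.6290)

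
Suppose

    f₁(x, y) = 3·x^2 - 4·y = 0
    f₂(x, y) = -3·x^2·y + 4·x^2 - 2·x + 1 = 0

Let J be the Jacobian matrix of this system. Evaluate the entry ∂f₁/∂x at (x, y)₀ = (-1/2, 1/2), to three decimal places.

∂f₁/∂x = 6·x.
At (-1/2, 1/2) this is -3.000.

-3.000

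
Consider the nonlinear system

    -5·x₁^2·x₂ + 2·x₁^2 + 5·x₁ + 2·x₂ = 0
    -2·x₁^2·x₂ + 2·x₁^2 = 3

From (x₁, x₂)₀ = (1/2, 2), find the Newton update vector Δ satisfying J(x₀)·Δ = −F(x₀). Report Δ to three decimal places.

(-0.125, -6.500)

At (1/2, 2): F = (4.500, -3.500).
Jacobian J = [[-10·x₁·x₂ + 4·x₁ + 5, -5·x₁^2 + 2], [-4·x₁·x₂ + 4·x₁, -2·x₁^2]].
At the point, J = [[-3.000, 0.750], [-2.000, -0.500]] (det J = 3.000).
Solving J·Δ = −F gives Δ = (-0.125, -6.500).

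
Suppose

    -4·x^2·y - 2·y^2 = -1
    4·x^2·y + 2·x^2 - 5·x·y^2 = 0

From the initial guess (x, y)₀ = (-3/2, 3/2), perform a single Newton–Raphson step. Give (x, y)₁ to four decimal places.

At (-3/2, 3/2): F = (-17.0000, 34.8750).
Jacobian J = [[-8·x·y, -4·x^2 - 4·y], [8·x·y + 4·x - 5·y^2, 4·x^2 - 10·x·y]].
At the point, J = [[18.0000, -15.0000], [-35.2500, 31.5000]] (det J = 38.2500).
Solving J·Δ = −F gives Δ = (0.3235, -0.7451).
Then the next iterate is (x, y)₁ = (-1.1765, 0.7549).

(-1.1765, 0.7549)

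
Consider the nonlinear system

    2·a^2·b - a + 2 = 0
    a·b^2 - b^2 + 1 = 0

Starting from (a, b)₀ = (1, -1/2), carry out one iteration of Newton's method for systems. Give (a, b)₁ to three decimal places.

(-3.000, -6.500)

At (1, -1/2): F = (0.000, 1.000).
Jacobian J = [[4·a·b - 1, 2·a^2], [b^2, 2·a·b - 2·b]].
At the point, J = [[-3.000, 2.000], [0.250, 0.000]] (det J = -0.500).
Solving J·Δ = −F gives Δ = (-4.000, -6.000).
Then the next iterate is (a, b)₁ = (-3.000, -6.500).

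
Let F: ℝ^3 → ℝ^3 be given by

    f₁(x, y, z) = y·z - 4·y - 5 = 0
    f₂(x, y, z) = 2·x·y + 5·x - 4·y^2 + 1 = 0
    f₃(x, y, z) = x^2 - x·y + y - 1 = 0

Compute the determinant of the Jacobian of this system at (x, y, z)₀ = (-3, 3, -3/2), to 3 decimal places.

J = [[0, z - 4, y], [2·y + 5, 2·x - 8·y, 0], [2·x - y, -x + 1, 0]].
At the point, J = [[0.000, -5.500, 3.000], [11.000, -30.000, 0.000], [-9.000, 4.000, 0.000]].
det J = -678.000.

-678.000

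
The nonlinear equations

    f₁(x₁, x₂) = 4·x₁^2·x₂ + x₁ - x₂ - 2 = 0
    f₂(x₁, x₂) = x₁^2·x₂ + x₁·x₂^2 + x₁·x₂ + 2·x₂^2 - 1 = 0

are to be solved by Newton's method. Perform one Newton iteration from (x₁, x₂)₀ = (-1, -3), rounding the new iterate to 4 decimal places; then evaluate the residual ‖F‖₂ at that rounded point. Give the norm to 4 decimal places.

4.2184

At (-1, -3): F = (-12.0000, 8.0000).
Jacobian J = [[8·x₁·x₂ + 1, 4·x₁^2 - 1], [2·x₁·x₂ + x₂^2 + x₂, x₁^2 + 2·x₁·x₂ + x₁ + 4·x₂]].
At the point, J = [[25.0000, 3.0000], [12.0000, -6.0000]] (det J = -186.0000).
Solving J·Δ = −F gives Δ = (0.2581, 1.8495).
Then the next iterate is (x₁, x₂)₁ = (-0.7419, -1.1505).
Re-evaluating at (-0.7419, -1.1505): F = (-4.124413, 0.885587), so ‖F‖₂ = 4.2184.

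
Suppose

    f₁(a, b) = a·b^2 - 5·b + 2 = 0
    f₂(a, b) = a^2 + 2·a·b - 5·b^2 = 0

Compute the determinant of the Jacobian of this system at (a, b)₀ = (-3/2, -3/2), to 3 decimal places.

J = [[b^2, 2·a·b - 5], [2·a + 2·b, 2·a - 10·b]].
At the point, J = [[2.250, -0.500], [-6.000, 12.000]].
det J = 24.000.

24.000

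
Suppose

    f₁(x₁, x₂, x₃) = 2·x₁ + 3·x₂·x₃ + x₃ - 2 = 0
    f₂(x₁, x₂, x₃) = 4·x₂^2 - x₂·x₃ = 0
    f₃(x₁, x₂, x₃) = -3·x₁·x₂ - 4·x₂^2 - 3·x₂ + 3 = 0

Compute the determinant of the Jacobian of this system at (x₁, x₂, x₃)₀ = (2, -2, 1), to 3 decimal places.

-502.000

J = [[2, 3·x₃, 3·x₂ + 1], [0, 8·x₂ - x₃, -x₂], [-3·x₂, -3·x₁ - 8·x₂ - 3, 0]].
At the point, J = [[2.000, 3.000, -5.000], [0.000, -17.000, 2.000], [6.000, 7.000, 0.000]].
det J = -502.000.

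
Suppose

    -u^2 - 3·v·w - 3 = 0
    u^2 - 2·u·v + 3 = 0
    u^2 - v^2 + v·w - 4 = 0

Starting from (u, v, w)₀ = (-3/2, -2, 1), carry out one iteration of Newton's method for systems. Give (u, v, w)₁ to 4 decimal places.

(-3.4500, -1.1000, 2.3000)

At (-3/2, -2, 1): F = (0.7500, -0.7500, -7.7500).
Jacobian J = [[-2·u, -3·w, -3·v], [2·u - 2·v, -2·u, 0], [2·u, -2·v + w, v]].
At the point, J = [[3.0000, -3.0000, 6.0000], [1.0000, 3.0000, 0.0000], [-3.0000, 5.0000, -2.0000]] (det J = 60.0000).
Solving J·Δ = −F gives Δ = (-1.9500, 0.9000, 1.3000).
Then the next iterate is (u, v, w)₁ = (-3.4500, -1.1000, 2.3000).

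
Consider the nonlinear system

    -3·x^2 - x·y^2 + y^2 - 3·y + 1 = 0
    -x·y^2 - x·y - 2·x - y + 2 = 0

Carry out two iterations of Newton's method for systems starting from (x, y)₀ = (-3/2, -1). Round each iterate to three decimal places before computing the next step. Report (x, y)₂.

(0.600, 0.622)

At (-3/2, -1): F = (-0.250, 6.000).
Jacobian J = [[-6·x - y^2, -2·x·y + 2·y - 3], [-y^2 - y - 2, -2·x·y - x - 1]].
At the point, J = [[8.000, -8.000], [-2.000, -2.500]] (det J = -36.000).
Solving J·Δ = −F gives Δ = (1.351, 1.319).
Then the next iterate is (x, y)₁ = (-0.149, 0.319).
Round to (-0.149, 0.319) and repeat: F = (0.09332, 2.04169), J = [[0.79224, -2.26694], [-2.42076, -0.75594]].
Δ = (0.749, 0.303), so (x, y)₂ = (0.600, 0.622).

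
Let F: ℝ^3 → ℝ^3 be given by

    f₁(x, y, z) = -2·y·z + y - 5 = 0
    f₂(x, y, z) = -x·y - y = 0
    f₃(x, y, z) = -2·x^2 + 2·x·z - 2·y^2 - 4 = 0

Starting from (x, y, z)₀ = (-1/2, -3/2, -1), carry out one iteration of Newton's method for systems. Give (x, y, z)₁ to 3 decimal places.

(-0.468, 0.095, 0.571)

At (-1/2, -3/2, -1): F = (-9.500, 0.750, -8.000).
Jacobian J = [[0, -2·z + 1, -2·y], [-y, -x - 1, 0], [-4·x + 2·z, -4·y, 2·x]].
At the point, J = [[0.000, 3.000, 3.000], [1.500, -0.500, 0.000], [0.000, 6.000, -1.000]] (det J = 31.500).
Solving J·Δ = −F gives Δ = (0.032, 1.595, 1.571).
Then the next iterate is (x, y, z)₁ = (-0.468, 0.095, 0.571).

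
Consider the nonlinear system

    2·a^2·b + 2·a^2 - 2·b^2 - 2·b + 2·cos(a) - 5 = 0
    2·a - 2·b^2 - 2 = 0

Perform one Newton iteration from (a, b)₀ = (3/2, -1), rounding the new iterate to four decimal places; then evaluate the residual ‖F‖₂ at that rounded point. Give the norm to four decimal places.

At (3/2, -1): F = (-4.858526, -1.0000).
Jacobian J = [[4·a·b + 4·a - 2·sin(a), 2·a^2 - 4·b - 2], [2, -4·b]].
At the point, J = [[-1.994990, 6.5000], [2.0000, 4.0000]] (det J = -20.979960).
Solving J·Δ = −F gives Δ = (-0.6165, 0.5582).
Then the next iterate is (a, b)₁ = (0.8835, -0.4418).
Re-evaluating at (0.8835, -0.4418): F = (-2.366444, -0.623374), so ‖F‖₂ = 2.4472.

2.4472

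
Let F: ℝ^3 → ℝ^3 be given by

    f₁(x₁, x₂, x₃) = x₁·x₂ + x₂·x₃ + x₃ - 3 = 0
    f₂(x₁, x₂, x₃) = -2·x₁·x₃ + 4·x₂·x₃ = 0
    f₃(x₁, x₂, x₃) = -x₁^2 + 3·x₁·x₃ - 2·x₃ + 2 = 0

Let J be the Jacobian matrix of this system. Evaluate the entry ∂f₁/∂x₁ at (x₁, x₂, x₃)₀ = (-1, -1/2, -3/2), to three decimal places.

∂f₁/∂x₁ = x₂.
At (-1, -1/2, -3/2) this is -0.500.

-0.500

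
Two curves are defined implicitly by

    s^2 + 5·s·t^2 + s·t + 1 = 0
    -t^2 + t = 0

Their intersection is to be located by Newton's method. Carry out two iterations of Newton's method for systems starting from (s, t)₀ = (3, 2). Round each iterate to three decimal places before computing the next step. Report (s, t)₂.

(0.653, 1.067)

At (3, 2): F = (76.000, -2.000).
Jacobian J = [[2·s + 5·t^2 + t, 10·s·t + s], [0, -2·t + 1]].
At the point, J = [[28.000, 63.000], [0.000, -3.000]] (det J = -84.000).
Solving J·Δ = −F gives Δ = (-1.214, -0.667).
Then the next iterate is (s, t)₁ = (1.786, 1.333).
Round to (1.786, 1.333) and repeat: F = (22.43815, -0.44389), J = [[13.78945, 25.59338], [0.000, -1.666]].
Δ = (-1.133, -0.266), so (s, t)₂ = (0.653, 1.067).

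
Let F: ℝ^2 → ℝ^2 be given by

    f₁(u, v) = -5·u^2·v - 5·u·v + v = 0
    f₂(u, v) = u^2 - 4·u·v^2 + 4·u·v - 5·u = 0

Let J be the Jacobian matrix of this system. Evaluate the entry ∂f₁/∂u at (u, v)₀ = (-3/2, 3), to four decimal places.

30.0000

∂f₁/∂u = -10·u·v - 5·v.
At (-3/2, 3) this is 30.0000.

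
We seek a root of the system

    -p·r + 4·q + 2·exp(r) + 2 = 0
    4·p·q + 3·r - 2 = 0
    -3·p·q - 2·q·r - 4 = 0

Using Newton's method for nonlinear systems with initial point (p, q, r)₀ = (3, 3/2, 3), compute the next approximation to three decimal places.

(1.676, 0.338, 1.964)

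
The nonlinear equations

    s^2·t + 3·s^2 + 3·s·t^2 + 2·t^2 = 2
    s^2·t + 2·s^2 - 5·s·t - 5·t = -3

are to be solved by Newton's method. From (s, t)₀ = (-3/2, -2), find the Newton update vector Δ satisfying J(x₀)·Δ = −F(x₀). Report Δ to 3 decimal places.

(-0.274, 0.997)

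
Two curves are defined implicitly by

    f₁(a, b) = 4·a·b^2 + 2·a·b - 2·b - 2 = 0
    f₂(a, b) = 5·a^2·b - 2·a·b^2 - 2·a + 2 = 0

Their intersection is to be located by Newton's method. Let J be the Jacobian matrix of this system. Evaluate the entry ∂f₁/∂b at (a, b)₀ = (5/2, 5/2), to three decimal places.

53.000

∂f₁/∂b = 8·a·b + 2·a - 2.
At (5/2, 5/2) this is 53.000.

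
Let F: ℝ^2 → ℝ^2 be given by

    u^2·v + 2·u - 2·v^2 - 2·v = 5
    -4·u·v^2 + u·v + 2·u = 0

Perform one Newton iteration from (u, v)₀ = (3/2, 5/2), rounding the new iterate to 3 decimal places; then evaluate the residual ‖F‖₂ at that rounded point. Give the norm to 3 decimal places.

6.624

At (3/2, 5/2): F = (-13.875, -30.750).
Jacobian J = [[2·u·v + 2, u^2 - 4·v - 2], [-4·v^2 + v + 2, -8·u·v + u]].
At the point, J = [[9.500, -9.750], [-20.500, -28.500]] (det J = -470.625).
Solving J·Δ = −F gives Δ = (0.203, -1.225).
Then the next iterate is (u, v)₁ = (1.703, 1.275).
Re-evaluating at (1.703, 1.275): F = (-3.69748, -5.49643), so ‖F‖₂ = 6.624.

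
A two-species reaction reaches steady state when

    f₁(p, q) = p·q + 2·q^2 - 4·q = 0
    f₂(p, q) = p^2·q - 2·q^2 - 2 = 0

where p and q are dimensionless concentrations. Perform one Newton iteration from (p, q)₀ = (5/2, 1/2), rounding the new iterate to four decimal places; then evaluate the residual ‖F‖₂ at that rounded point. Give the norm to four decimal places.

12.1401

At (5/2, 1/2): F = (-0.2500, 0.6250).
Jacobian J = [[q, p + 4·q - 4], [2·p·q, p^2 - 4·q]].
At the point, J = [[0.5000, 0.5000], [2.5000, 4.2500]] (det J = 0.8750).
Solving J·Δ = −F gives Δ = (1.5714, -1.0714).
Then the next iterate is (p, q)₁ = (4.0714, -0.5714).
Re-evaluating at (4.0714, -0.5714): F = (0.612198, -12.124693), so ‖F‖₂ = 12.1401.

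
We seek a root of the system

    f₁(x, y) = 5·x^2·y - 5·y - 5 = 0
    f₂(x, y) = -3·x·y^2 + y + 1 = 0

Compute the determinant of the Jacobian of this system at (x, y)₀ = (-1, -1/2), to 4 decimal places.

-10.0000

J = [[10·x·y, 5·x^2 - 5], [-3·y^2, -6·x·y + 1]].
At the point, J = [[5.0000, 0.0000], [-0.7500, -2.0000]].
det J = -10.0000.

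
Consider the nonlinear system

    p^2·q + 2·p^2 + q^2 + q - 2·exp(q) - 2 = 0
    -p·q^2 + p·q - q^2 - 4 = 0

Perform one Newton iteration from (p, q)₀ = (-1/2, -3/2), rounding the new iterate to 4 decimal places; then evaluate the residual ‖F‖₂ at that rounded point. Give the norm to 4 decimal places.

2.3276

At (-1/2, -3/2): F = (-1.571260, -4.3750).
Jacobian J = [[2·p·q + 4·p, p^2 + 2·q - 2·exp(q) + 1], [-q^2 + q, -2·p·q + p - 2·q]].
At the point, J = [[-0.5000, -2.196260], [-3.7500, 1.0000]] (det J = -8.735976).
Solving J·Δ = −F gives Δ = (-1.2798, -0.4241).
Then the next iterate is (p, q)₁ = (-1.7798, -1.9241).
Re-evaluating at (-1.7798, -1.9241): F = (-0.273526, 2.311458), so ‖F‖₂ = 2.3276.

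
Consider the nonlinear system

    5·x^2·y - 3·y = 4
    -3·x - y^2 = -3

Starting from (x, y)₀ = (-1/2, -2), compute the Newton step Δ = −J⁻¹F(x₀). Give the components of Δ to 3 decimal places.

At (-1/2, -2): F = (-0.500, 0.500).
Jacobian J = [[10·x·y, 5·x^2 - 3], [-3, -2·y]].
At the point, J = [[10.000, -1.750], [-3.000, 4.000]] (det J = 34.750).
Solving J·Δ = −F gives Δ = (0.032, -0.101).

(0.032, -0.101)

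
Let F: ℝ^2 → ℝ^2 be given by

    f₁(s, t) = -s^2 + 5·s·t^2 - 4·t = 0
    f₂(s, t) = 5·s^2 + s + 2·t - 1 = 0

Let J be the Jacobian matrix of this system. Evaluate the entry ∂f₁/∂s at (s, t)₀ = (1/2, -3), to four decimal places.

∂f₁/∂s = -2·s + 5·t^2.
At (1/2, -3) this is 44.0000.

44.0000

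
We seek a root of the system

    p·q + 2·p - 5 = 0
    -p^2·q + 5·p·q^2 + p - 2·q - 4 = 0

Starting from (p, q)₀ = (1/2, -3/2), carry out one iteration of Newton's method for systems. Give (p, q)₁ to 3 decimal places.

(4.207, 4.293)

At (1/2, -3/2): F = (-4.750, 5.500).
Jacobian J = [[q + 2, p], [-2·p·q + 5·q^2 + 1, -p^2 + 10·p·q - 2]].
At the point, J = [[0.500, 0.500], [13.750, -9.750]] (det J = -11.750).
Solving J·Δ = −F gives Δ = (3.707, 5.793).
Then the next iterate is (p, q)₁ = (4.207, 4.293).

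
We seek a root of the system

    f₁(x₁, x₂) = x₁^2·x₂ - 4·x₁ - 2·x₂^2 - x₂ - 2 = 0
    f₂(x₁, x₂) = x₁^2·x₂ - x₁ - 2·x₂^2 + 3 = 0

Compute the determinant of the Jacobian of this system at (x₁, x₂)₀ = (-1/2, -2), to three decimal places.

J = [[2·x₁·x₂ - 4, x₁^2 - 4·x₂ - 1], [2·x₁·x₂ - 1, x₁^2 - 4·x₂]].
At the point, J = [[-2.000, 7.250], [1.000, 8.250]].
det J = -23.750.

-23.750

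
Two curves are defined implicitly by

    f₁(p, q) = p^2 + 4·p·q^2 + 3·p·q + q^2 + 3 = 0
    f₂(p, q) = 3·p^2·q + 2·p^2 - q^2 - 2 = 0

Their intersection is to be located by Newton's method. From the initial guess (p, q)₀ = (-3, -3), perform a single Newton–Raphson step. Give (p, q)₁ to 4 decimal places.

(-1.6843, -2.4321)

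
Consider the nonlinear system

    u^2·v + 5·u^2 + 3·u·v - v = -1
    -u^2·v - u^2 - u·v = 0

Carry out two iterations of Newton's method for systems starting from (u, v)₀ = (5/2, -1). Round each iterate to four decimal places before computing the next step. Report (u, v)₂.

(0.4970, -0.6893)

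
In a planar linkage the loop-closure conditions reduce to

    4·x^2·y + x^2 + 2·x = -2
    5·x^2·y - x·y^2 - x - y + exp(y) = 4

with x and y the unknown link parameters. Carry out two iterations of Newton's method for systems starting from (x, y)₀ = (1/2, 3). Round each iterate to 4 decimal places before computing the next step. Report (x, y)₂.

At (1/2, 3): F = (6.2500, 11.835537).
Jacobian J = [[8·x·y + 2·x + 2, 4·x^2], [10·x·y - y^2 - 1, 5·x^2 - 2·x·y + exp(y) - 1]].
At the point, J = [[15.0000, 1.0000], [5.0000, 17.335537]] (det J = 255.033054).
Solving J·Δ = −F gives Δ = (-0.3784, -0.5736).
Then the next iterate is (x, y)₁ = (0.1216, 2.4264).
Round to (0.1216, 2.4264) and repeat: F = (2.401499, 4.233544), J = [[4.603602, 0.059146], [-3.936915, 9.801896]].
Δ = (-0.5135, -0.6381), so (x, y)₂ = (-0.3919, 1.7883).

(-0.3919, 1.7883)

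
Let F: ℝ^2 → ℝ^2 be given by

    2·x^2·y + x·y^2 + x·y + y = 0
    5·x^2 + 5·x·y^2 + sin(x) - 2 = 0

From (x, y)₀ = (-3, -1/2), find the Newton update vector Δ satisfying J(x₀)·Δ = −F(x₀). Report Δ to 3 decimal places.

(1.342, 0.054)

At (-3, -1/2): F = (-8.750, 39.10888).
Jacobian J = [[4·x·y + y^2 + y, 2·x^2 + 2·x·y + x + 1], [10·x + 5·y^2 + cos(x), 10·x·y]].
At the point, J = [[5.750, 19.000], [-29.73999, 15.000]] (det J = 651.30986).
Solving J·Δ = −F gives Δ = (1.342, 0.054).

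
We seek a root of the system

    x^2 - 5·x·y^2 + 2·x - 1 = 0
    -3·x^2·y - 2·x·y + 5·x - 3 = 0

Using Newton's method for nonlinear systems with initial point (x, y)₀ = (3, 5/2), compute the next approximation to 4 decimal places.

At (3, 5/2): F = (-79.7500, -70.5000).
Jacobian J = [[2·x - 5·y^2 + 2, -10·x·y], [-6·x·y - 2·y + 5, -3·x^2 - 2·x]].
At the point, J = [[-23.2500, -75.0000], [-45.0000, -33.0000]] (det J = -2607.7500).
Solving J·Δ = −F gives Δ = (-1.0184, -0.7476).
Then the next iterate is (x, y)₁ = (1.9816, 1.7524).

(1.9816, 1.7524)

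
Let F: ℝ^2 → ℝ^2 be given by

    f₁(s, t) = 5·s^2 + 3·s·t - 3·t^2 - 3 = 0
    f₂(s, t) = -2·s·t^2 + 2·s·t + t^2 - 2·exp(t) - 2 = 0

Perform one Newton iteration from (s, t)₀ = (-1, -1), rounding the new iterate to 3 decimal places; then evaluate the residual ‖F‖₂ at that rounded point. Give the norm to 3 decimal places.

0.330

At (-1, -1): F = (2.000, 2.26424).
Jacobian J = [[10·s + 3·t, 3·s - 6·t], [-2·t^2 + 2·t, -4·s·t + 2·s + 2·t - 2·exp(t)]].
At the point, J = [[-13.000, 3.000], [-4.000, -8.73576]] (det J = 125.56487).
Solving J·Δ = −F gives Δ = (0.193, 0.171).
Then the next iterate is (s, t)₁ = (-0.807, -0.829).
Re-evaluating at (-0.807, -0.829): F = (0.20153, 0.26148), so ‖F‖₂ = 0.330.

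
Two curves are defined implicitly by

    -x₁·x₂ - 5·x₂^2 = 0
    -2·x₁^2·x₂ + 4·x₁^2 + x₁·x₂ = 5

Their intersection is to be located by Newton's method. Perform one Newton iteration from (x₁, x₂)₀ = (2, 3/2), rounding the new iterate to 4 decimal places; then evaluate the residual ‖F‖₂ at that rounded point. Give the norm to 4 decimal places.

At (2, 3/2): F = (-14.2500, 2.0000).
Jacobian J = [[-x₂, -x₁ - 10·x₂], [-4·x₁·x₂ + 8·x₁ + x₂, -2·x₁^2 + x₁]].
At the point, J = [[-1.5000, -17.0000], [5.5000, -6.0000]] (det J = 102.5000).
Solving J·Δ = −F gives Δ = (-1.1659, -0.7354).
Then the next iterate is (x₁, x₂)₁ = (0.8341, 0.7646).
Re-evaluating at (0.8341, 0.7646): F = (-3.560819, -2.643255), so ‖F‖₂ = 4.4347.

4.4347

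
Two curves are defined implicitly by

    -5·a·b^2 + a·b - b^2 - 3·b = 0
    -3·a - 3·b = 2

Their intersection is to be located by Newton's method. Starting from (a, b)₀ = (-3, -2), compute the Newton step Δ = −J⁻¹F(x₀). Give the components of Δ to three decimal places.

At (-3, -2): F = (68.000, 13.000).
Jacobian J = [[-5·b^2 + b, -10·a·b + a - 2·b - 3], [-3, -3]].
At the point, J = [[-22.000, -62.000], [-3.000, -3.000]] (det J = -120.000).
Solving J·Δ = −F gives Δ = (5.017, -0.683).

(5.017, -0.683)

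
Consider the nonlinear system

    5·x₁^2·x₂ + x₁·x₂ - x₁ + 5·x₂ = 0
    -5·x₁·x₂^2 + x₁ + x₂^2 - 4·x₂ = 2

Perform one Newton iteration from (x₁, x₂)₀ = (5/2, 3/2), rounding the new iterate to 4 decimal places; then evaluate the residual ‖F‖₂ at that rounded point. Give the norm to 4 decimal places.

At (5/2, 3/2): F = (55.6250, -31.3750).
Jacobian J = [[10·x₁·x₂ + x₂ - 1, 5·x₁^2 + x₁ + 5], [-5·x₂^2 + 1, -10·x₁·x₂ + 2·x₂ - 4]].
At the point, J = [[38.0000, 38.7500], [-10.2500, -38.5000]] (det J = -1065.8125).
Solving J·Δ = −F gives Δ = (-0.8686, -0.5837).
Then the next iterate is (x₁, x₂)₁ = (1.6314, 0.9163).
Re-evaluating at (1.6314, 0.9163): F = (16.638458, -10.042858), so ‖F‖₂ = 19.4344.

19.4344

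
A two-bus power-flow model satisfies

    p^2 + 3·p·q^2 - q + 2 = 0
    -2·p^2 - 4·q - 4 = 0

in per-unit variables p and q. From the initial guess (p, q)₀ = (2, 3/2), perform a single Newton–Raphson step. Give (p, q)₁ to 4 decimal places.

At (2, 3/2): F = (18.0000, -18.0000).
Jacobian J = [[2·p + 3·q^2, 6·p·q - 1], [-4·p, -4]].
At the point, J = [[10.7500, 17.0000], [-8.0000, -4.0000]] (det J = 93.0000).
Solving J·Δ = −F gives Δ = (-2.5161, 0.5323).
Then the next iterate is (p, q)₁ = (-0.5161, 2.0323).

(-0.5161, 2.0323)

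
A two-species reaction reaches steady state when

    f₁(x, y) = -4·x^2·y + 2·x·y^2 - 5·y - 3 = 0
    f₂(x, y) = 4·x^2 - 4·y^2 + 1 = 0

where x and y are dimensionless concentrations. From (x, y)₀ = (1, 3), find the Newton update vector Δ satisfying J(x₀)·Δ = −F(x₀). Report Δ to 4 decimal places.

(-3.1750, -2.3500)

At (1, 3): F = (-12.0000, -31.0000).
Jacobian J = [[-8·x·y + 2·y^2, -4·x^2 + 4·x·y - 5], [8·x, -8·y]].
At the point, J = [[-6.0000, 3.0000], [8.0000, -24.0000]] (det J = 120.0000).
Solving J·Δ = −F gives Δ = (-3.1750, -2.3500).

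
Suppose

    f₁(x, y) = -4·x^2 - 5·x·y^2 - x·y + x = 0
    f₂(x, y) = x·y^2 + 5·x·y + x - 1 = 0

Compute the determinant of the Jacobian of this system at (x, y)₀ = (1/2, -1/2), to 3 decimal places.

J = [[-8·x - 5·y^2 - y + 1, -10·x·y - x], [y^2 + 5·y + 1, 2·x·y + 5·x]].
At the point, J = [[-3.750, 2.000], [-1.250, 2.000]].
det J = -5.000.

-5.000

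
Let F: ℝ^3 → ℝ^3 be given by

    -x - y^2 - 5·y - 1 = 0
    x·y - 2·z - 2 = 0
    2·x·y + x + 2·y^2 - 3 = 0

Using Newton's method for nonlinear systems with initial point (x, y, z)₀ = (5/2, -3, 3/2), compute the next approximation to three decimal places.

At (5/2, -3, 3/2): F = (2.500, -12.500, 2.500).
Jacobian J = [[-1, -2·y - 5, 0], [y, x, -2], [2·y + 1, 2·x + 4·y, 0]].
At the point, J = [[-1.000, 1.000, 0.000], [-3.000, 2.500, -2.000], [-5.000, -7.000, 0.000]] (det J = 24.000).
Solving J·Δ = −F gives Δ = (1.667, -0.833, -9.792).
Then the next iterate is (x, y, z)₁ = (4.167, -3.833, -8.292).

(4.167, -3.833, -8.292)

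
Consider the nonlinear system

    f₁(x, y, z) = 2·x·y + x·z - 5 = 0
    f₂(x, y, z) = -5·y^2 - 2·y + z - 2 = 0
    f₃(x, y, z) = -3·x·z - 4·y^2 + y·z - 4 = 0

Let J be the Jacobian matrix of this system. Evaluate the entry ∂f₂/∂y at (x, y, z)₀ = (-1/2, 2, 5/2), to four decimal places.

-22.0000

∂f₂/∂y = -10·y - 2.
At (-1/2, 2, 5/2) this is -22.0000.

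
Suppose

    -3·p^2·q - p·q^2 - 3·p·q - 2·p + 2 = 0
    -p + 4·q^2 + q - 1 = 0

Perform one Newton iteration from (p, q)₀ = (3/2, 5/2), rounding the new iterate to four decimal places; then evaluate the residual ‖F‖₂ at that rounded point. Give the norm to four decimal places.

At (3/2, 5/2): F = (-38.5000, 25.0000).
Jacobian J = [[-6·p·q - q^2 - 3·q - 2, -3·p^2 - 2·p·q - 3·p], [-1, 8·q + 1]].
At the point, J = [[-38.2500, -18.7500], [-1.0000, 21.0000]] (det J = -822.0000).
Solving J·Δ = −F gives Δ = (-0.4133, -1.2102).
Then the next iterate is (p, q)₁ = (1.0867, 1.2898).
Re-evaluating at (1.0867, 1.2898): F = (-10.755534, 5.857436), so ‖F‖₂ = 12.2471.

12.2471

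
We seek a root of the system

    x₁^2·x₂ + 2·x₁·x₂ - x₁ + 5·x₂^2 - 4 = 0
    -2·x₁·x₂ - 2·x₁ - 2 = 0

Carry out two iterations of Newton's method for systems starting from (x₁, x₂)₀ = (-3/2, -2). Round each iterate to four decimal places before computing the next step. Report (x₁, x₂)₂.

At (-3/2, -2): F = (19.0000, -5.0000).
Jacobian J = [[2·x₁·x₂ + 2·x₂ - 1, x₁^2 + 2·x₁ + 10·x₂], [-2·x₂ - 2, -2·x₁]].
At the point, J = [[1.0000, -20.7500], [2.0000, 3.0000]] (det J = 44.5000).
Solving J·Δ = −F gives Δ = (1.0506, 0.9663).
Then the next iterate is (x₁, x₂)₁ = (-0.4494, -1.0337).
Round to (-0.4494, -1.0337) and repeat: F = (2.512402, -2.030290), J = [[-2.138310, -11.033840], [0.0674, 0.8988]].
Δ = (-17.0966, 3.5409), so (x₁, x₂)₂ = (-17.5460, 2.5072).

(-17.5460, 2.5072)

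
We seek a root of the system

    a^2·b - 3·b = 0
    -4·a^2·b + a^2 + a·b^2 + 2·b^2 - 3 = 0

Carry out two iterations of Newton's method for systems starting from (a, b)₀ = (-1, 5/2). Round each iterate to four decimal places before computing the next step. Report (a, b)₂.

At (-1, 5/2): F = (-5.0000, -5.7500).
Jacobian J = [[2·a·b, a^2 - 3], [-8·a·b + 2·a + b^2, -4·a^2 + 2·a·b + 4·b]].
At the point, J = [[-5.0000, -2.0000], [24.2500, 1.0000]] (det J = 43.5000).
Solving J·Δ = −F gives Δ = (0.3793, -3.4483).
Then the next iterate is (a, b)₁ = (-0.6207, -0.9483).
Round to (-0.6207, -0.9483) and repeat: F = (2.479550, 0.087036), J = [[1.177220, -2.614732], [-5.051006, -4.157054]].
Δ = (-0.5569, 0.6976), so (a, b)₂ = (-1.1776, -0.2507).

(-1.1776, -0.2507)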